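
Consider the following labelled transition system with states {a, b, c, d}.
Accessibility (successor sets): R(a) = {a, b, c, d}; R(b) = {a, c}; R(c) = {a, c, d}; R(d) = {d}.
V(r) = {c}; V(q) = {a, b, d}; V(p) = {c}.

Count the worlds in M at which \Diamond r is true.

Let φ = \Diamond r. Evaluate φ at each world:
  a (successors {a, b, c, d}): φ is true.
  b (successors {a, c}): φ is true.
  c (successors {a, c, d}): φ is true.
  d (successors {d}): φ is false.
For instance, at b:
  At b: \Diamond r requires r at some successor in {a, c}.
    r holds at c, so \Diamond r is true at b.
Satisfying worlds: {a, b, c}

3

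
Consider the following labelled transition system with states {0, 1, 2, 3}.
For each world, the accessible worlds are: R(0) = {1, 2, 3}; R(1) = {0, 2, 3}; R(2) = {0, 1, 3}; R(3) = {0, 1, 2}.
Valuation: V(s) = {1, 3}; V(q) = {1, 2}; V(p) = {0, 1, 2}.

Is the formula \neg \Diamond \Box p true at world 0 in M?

No

At 0: \Diamond \Box p is true, so \neg \Diamond \Box p is false.
  At 0: \Diamond \Box p requires \Box p at some successor in {1, 2, 3}.
    \Box p holds at 3, so \Diamond \Box p is true at 0.
      At 3: \Box p requires p at every successor {0, 1, 2}.
        At 0: p is true.
        At 1: p is true.
        At 2: p is true.
      So \Box p is true at 3.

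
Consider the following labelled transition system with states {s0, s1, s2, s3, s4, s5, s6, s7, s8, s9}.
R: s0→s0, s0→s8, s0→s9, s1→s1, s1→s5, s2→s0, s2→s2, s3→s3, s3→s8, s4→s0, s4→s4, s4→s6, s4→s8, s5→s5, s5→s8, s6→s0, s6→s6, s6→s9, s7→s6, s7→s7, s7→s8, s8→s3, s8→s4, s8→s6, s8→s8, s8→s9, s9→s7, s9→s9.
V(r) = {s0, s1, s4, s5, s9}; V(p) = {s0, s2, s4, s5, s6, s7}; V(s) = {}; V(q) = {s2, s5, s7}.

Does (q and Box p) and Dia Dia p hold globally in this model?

No

Let φ = (q and Box p) and Dia Dia p. Evaluate φ at each world:
  s0 (successors {s0, s8, s9}): φ is false.
  s1 (successors {s1, s5}): φ is false.
  s2 (successors {s0, s2}): φ is true.
  s3 (successors {s3, s8}): φ is false.
  s4 (successors {s0, s4, s6, s8}): φ is false.
  s5 (successors {s5, s8}): φ is false.
  s6 (successors {s0, s6, s9}): φ is false.
  s7 (successors {s6, s7, s8}): φ is false.
  s8 (successors {s3, s4, s6, s8, s9}): φ is false.
  s9 (successors {s7, s9}): φ is false.
Detail at s0 (counterexample):
  At s0: q and Box p is false, Dia Dia p is true, so (q and Box p) and Dia Dia p is false.
    At s0: q is false, Box p is false, so q and Box p is false.
      At s0: Box p requires p at every successor {s0, s8, s9}.
        p fails at s8, so Box p is false at s0.
    At s0: Dia Dia p requires Dia p at some successor in {s0, s8, s9}.
      Dia p holds at s0, so Dia Dia p is true at s0.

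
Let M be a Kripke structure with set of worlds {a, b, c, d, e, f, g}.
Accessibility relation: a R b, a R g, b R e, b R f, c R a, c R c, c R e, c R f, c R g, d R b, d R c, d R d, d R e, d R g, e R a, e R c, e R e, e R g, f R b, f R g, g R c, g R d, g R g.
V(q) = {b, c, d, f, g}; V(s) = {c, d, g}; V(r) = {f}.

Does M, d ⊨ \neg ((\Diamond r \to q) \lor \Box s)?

Recall that \Box ψ holds at a world iff ψ holds at every accessible world, and \Diamond ψ holds iff ψ holds at some accessible world.
At d: (\Diamond r \to q) \lor \Box s is true, so \neg ((\Diamond r \to q) \lor \Box s) is false.
  At d: \Diamond r \to q is true, \Box s is false, so (\Diamond r \to q) \lor \Box s is true.
    At d: \Diamond r is false, q is true, so \Diamond r \to q is true.
      At d: \Diamond r requires r at some successor in {b, c, d, e, g}.
        At b: r is false.
        At c: r is false.
        At d: r is false.
        At e: r is false.
        At g: r is false.
      So \Diamond r is false at d.
    At d: \Box s requires s at every successor {b, c, d, e, g}.
      s fails at b, so \Box s is false at d.

No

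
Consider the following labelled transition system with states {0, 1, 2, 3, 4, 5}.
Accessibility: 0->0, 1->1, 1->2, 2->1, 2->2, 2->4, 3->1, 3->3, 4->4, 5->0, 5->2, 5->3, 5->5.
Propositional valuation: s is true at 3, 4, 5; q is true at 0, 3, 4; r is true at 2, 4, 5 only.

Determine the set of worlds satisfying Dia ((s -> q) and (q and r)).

Let φ = Dia ((s -> q) and (q and r)). Evaluate φ at each world:
  0 (successors {0}): φ is false.
  1 (successors {1, 2}): φ is false.
  2 (successors {1, 2, 4}): φ is true.
  3 (successors {1, 3}): φ is false.
  4 (successors {4}): φ is true.
  5 (successors {0, 2, 3, 5}): φ is false.
For instance, at 5:
  At 5: Dia ((s -> q) and (q and r)) requires (s -> q) and (q and r) at some successor in {0, 2, 3, 5}.
    At 0: (s -> q) and (q and r) is false.
    At 2: (s -> q) and (q and r) is false.
    At 3: (s -> q) and (q and r) is false.
    At 5: (s -> q) and (q and r) is false.
  So Dia ((s -> q) and (q and r)) is false at 5.
Satisfying worlds: {2, 4}

2, 4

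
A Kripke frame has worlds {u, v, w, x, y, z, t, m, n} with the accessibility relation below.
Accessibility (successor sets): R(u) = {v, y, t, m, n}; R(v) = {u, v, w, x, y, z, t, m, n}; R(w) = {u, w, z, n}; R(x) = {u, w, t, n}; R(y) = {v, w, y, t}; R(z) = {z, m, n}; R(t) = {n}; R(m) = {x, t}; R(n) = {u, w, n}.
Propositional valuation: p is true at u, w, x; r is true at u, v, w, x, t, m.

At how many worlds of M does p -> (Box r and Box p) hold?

Let φ = p -> (Box r and Box p). Evaluate φ at each world:
  u (successors {v, y, t, m, n}): φ is false.
  v (successors {u, v, w, x, y, z, t, m, n}): φ is true.
  w (successors {u, w, z, n}): φ is false.
  x (successors {u, w, t, n}): φ is false.
  y (successors {v, w, y, t}): φ is true.
  z (successors {z, m, n}): φ is true.
  t (successors {n}): φ is true.
  m (successors {x, t}): φ is true.
  n (successors {u, w, n}): φ is true.
For instance, at y:
  At y: p is false, Box r and Box p is false, so p -> (Box r and Box p) is true.
    At y: Box r is false, Box p is false, so Box r and Box p is false.
      At y: Box r requires r at every successor {v, w, y, t}.
        r fails at y, so Box r is false at y.
      At y: Box p requires p at every successor {v, w, y, t}.
        p fails at v, so Box p is false at y.
Satisfying worlds: {v, y, z, t, m, n}

6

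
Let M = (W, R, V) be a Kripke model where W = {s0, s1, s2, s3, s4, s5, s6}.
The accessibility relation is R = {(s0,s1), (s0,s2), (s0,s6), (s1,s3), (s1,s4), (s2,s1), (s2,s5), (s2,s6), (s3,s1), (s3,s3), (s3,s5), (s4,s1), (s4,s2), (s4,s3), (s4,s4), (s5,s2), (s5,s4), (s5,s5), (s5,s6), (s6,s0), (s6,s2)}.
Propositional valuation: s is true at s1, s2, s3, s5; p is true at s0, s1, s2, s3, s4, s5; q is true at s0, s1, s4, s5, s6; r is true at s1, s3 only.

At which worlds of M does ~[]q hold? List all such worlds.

s0, s1, s3, s4, s5, s6

Let φ = ~[]q. Evaluate φ at each world:
  s0 (successors {s1, s2, s6}): φ is true.
  s1 (successors {s3, s4}): φ is true.
  s2 (successors {s1, s5, s6}): φ is false.
  s3 (successors {s1, s3, s5}): φ is true.
  s4 (successors {s1, s2, s3, s4}): φ is true.
  s5 (successors {s2, s4, s5, s6}): φ is true.
  s6 (successors {s0, s2}): φ is true.
For instance, at s4:
  At s4: []q is false, so ~[]q is true.
    At s4: []q requires q at every successor {s1, s2, s3, s4}.
      q fails at s2, so []q is false at s4.
Satisfying worlds: {s0, s1, s3, s4, s5, s6}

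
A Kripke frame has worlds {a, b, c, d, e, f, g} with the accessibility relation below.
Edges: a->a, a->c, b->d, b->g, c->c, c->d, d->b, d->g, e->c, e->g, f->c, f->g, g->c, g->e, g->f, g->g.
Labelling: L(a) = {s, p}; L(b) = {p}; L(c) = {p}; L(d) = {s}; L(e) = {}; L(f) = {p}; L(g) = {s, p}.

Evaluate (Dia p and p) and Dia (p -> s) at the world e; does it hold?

Recall that Dia ψ holds at a world iff ψ holds at some accessible world.
At e: Dia p and p is false, Dia (p -> s) is true, so (Dia p and p) and Dia (p -> s) is false.
  At e: Dia p is true, p is false, so Dia p and p is false.
    At e: Dia p requires p at some successor in {c, g}.
      p holds at c, so Dia p is true at e.
  At e: Dia (p -> s) requires p -> s at some successor in {c, g}.
    p -> s holds at g, so Dia (p -> s) is true at e.

No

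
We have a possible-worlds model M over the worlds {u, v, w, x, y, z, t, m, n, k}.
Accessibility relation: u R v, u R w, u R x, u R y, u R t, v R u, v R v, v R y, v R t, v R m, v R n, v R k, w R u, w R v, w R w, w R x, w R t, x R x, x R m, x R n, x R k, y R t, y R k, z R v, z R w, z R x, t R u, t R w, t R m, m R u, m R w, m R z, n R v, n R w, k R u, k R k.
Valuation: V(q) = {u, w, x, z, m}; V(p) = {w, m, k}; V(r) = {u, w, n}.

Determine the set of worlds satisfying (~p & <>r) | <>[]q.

Let φ = (~p & <>r) | <>[]q. Evaluate φ at each world:
  u (successors {v, w, x, y, t}): φ is true.
  v (successors {u, v, y, t, m, n, k}): φ is true.
  w (successors {u, v, w, x, t}): φ is true.
  x (successors {x, m, n, k}): φ is true.
  y (successors {t, k}): φ is true.
  z (successors {v, w, x}): φ is true.
  t (successors {u, w, m}): φ is true.
  m (successors {u, w, z}): φ is false.
  n (successors {v, w}): φ is true.
  k (successors {u, k}): φ is false.
For instance, at x:
  At x: ~p & <>r is true, <>[]q is true, so (~p & <>r) | <>[]q is true.
    At x: ~p is true, <>r is true, so ~p & <>r is true.
      At x: <>r requires r at some successor in {x, m, n, k}.
        r holds at n, so <>r is true at x.
    At x: <>[]q requires []q at some successor in {x, m, n, k}.
      []q holds at m, so <>[]q is true at x.
Satisfying worlds: {u, v, w, x, y, z, t, n}

u, v, w, x, y, z, t, n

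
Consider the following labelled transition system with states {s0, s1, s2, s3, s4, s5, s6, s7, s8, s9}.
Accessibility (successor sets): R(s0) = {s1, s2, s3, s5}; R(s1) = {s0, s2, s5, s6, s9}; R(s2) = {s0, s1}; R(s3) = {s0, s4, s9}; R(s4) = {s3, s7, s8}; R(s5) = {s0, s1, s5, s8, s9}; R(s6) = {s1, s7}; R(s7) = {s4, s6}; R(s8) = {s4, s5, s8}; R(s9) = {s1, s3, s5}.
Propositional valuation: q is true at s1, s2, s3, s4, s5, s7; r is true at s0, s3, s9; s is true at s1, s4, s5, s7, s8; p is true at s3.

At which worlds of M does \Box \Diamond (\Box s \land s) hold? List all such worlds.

s8

Recall that \Box ψ holds at a world iff ψ holds at every accessible world, and \Diamond ψ holds iff ψ holds at some accessible world.
Let φ = \Box \Diamond (\Box s \land s). Evaluate φ at each world:
  s0 (successors {s1, s2, s3, s5}): φ is false.
  s1 (successors {s0, s2, s5, s6, s9}): φ is false.
  s2 (successors {s0, s1}): φ is false.
  s3 (successors {s0, s4, s9}): φ is false.
  s4 (successors {s3, s7, s8}): φ is false.
  s5 (successors {s0, s1, s5, s8, s9}): φ is false.
  s6 (successors {s1, s7}): φ is false.
  s7 (successors {s4, s6}): φ is false.
  s8 (successors {s4, s5, s8}): φ is true.
  s9 (successors {s1, s3, s5}): φ is false.
For instance, at s3:
  At s3: \Box \Diamond (\Box s \land s) requires \Diamond (\Box s \land s) at every successor {s0, s4, s9}.
    \Diamond (\Box s \land s) fails at s0, so \Box \Diamond (\Box s \land s) is false at s3.
      At s0: \Diamond (\Box s \land s) requires \Box s \land s at some successor in {s1, s2, s3, s5}.
        At s1: \Box s \land s is false.
        At s2: \Box s \land s is false.
        At s3: \Box s \land s is false.
        At s5: \Box s \land s is false.
      So \Diamond (\Box s \land s) is false at s0.
Satisfying worlds: {s8}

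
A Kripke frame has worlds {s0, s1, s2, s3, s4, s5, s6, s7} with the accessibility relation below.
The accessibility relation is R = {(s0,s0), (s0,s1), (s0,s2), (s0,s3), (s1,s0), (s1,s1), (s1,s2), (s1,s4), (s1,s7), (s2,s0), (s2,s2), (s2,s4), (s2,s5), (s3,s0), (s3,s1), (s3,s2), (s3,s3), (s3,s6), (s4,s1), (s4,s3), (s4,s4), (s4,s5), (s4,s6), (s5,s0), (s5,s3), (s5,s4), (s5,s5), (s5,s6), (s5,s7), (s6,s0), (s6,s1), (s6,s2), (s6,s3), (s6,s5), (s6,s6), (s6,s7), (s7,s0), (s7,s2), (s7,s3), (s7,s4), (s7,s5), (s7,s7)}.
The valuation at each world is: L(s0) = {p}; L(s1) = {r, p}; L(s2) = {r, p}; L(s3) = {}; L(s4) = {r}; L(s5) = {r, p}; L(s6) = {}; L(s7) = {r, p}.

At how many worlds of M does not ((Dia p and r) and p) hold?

Let φ = not ((Dia p and r) and p). Evaluate φ at each world:
  s0 (successors {s0, s1, s2, s3}): φ is true.
  s1 (successors {s0, s1, s2, s4, s7}): φ is false.
  s2 (successors {s0, s2, s4, s5}): φ is false.
  s3 (successors {s0, s1, s2, s3, s6}): φ is true.
  s4 (successors {s1, s3, s4, s5, s6}): φ is true.
  s5 (successors {s0, s3, s4, s5, s6, s7}): φ is false.
  s6 (successors {s0, s1, s2, s3, s5, s6, s7}): φ is true.
  s7 (successors {s0, s2, s3, s4, s5, s7}): φ is false.
For instance, at s1:
  At s1: (Dia p and r) and p is true, so not ((Dia p and r) and p) is false.
    At s1: Dia p and r is true, p is true, so (Dia p and r) and p is true.
      At s1: Dia p is true, r is true, so Dia p and r is true.
Satisfying worlds: {s0, s3, s4, s6}

4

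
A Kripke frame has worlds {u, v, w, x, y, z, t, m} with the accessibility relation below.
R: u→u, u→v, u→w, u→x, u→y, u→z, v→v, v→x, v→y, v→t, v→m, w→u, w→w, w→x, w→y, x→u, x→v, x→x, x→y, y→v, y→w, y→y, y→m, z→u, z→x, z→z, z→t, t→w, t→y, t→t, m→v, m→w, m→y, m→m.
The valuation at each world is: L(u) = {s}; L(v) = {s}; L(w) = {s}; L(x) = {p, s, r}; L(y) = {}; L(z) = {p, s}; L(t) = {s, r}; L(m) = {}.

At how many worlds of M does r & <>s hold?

Let φ = r & <>s. Evaluate φ at each world:
  u (successors {u, v, w, x, y, z}): φ is false.
  v (successors {v, x, y, t, m}): φ is false.
  w (successors {u, w, x, y}): φ is false.
  x (successors {u, v, x, y}): φ is true.
  y (successors {v, w, y, m}): φ is false.
  z (successors {u, x, z, t}): φ is false.
  t (successors {w, y, t}): φ is true.
  m (successors {v, w, y, m}): φ is false.
For instance, at t:
  At t: r is true, <>s is true, so r & <>s is true.
    At t: <>s requires s at some successor in {w, y, t}.
      s holds at w, so <>s is true at t.
Satisfying worlds: {x, t}

2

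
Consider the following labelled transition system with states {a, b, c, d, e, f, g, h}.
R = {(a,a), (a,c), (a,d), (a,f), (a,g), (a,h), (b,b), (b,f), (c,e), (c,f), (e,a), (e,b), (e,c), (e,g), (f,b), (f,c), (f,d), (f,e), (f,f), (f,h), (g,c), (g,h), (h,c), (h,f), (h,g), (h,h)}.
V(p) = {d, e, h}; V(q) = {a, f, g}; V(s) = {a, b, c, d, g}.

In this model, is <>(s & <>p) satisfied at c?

Recall that <>ψ holds at a world iff ψ holds at some accessible world.
At c: <>(s & <>p) requires s & <>p at some successor in {e, f}.
  At e: s & <>p is false.
  At f: s & <>p is false.
So <>(s & <>p) is false at c.

No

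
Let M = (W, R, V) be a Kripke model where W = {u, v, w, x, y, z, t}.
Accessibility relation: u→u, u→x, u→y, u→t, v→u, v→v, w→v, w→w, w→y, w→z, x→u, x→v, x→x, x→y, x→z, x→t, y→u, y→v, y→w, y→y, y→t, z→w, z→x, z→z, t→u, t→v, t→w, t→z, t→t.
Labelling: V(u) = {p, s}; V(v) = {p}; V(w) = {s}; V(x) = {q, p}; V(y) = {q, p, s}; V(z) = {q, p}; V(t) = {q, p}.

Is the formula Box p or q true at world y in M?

Yes

At y: Box p is false, q is true, so Box p or q is true.
  At y: Box p requires p at every successor {u, v, w, y, t}.
    p fails at w, so Box p is false at y.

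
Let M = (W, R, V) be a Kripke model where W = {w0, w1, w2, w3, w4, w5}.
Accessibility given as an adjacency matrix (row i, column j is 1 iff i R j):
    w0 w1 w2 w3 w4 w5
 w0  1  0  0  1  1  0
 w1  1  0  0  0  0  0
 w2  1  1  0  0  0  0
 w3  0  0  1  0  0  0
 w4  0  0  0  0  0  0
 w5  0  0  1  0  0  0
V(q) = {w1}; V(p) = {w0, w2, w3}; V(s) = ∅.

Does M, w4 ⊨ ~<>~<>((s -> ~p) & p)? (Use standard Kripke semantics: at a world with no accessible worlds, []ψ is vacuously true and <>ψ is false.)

Yes

At w4: <>~<>((s -> ~p) & p) is false, so ~<>~<>((s -> ~p) & p) is true.
  At w4: no accessible worlds, so <>~<>((s -> ~p) & p) is false.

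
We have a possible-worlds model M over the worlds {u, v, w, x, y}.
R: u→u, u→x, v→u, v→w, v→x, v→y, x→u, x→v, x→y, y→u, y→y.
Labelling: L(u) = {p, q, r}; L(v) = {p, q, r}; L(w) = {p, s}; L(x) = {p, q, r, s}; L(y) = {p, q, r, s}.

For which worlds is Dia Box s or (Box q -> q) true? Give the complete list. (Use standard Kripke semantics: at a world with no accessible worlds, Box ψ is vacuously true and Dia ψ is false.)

u, v, x, y

Let φ = Dia Box s or (Box q -> q). Evaluate φ at each world:
  u (successors {u, x}): φ is true.
  v (successors {u, w, x, y}): φ is true.
  w (successors ∅): φ is false.
  x (successors {u, v, y}): φ is true.
  y (successors {u, y}): φ is true.
For instance, at x:
  At x: Dia Box s is false, Box q -> q is true, so Dia Box s or (Box q -> q) is true.
    At x: Dia Box s requires Box s at some successor in {u, v, y}.
      At u: Box s is false.
      At v: Box s is false.
      At y: Box s is false.
    So Dia Box s is false at x.
    At x: Box q is true, q is true, so Box q -> q is true.
      At x: Box q requires q at every successor {u, v, y}.
        At u: q is true.
        At v: q is true.
        At y: q is true.
      So Box q is true at x.
Satisfying worlds: {u, v, x, y}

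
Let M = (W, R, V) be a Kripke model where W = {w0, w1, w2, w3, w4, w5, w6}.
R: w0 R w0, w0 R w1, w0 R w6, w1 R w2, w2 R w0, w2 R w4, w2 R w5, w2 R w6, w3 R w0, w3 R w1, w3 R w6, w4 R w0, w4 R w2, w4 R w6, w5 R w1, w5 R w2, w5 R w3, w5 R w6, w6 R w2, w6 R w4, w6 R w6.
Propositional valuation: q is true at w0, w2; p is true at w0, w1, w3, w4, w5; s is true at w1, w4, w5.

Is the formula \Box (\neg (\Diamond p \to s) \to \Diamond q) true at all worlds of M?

Yes

Let φ = \Box (\neg (\Diamond p \to s) \to \Diamond q). Evaluate φ at each world:
  w0 (successors {w0, w1, w6}): φ is true.
  w1 (successors {w2}): φ is true.
  w2 (successors {w0, w4, w5, w6}): φ is true.
  w3 (successors {w0, w1, w6}): φ is true.
  w4 (successors {w0, w2, w6}): φ is true.
  w5 (successors {w1, w2, w3, w6}): φ is true.
  w6 (successors {w2, w4, w6}): φ is true.
For instance, at w1:
  At w1: \Box (\neg (\Diamond p \to s) \to \Diamond q) requires \neg (\Diamond p \to s) \to \Diamond q at every successor {w2}.
      At w2: \neg (\Diamond p \to s) is true, \Diamond q is true, so \neg (\Diamond p \to s) \to \Diamond q is true.
  So \Box (\neg (\Diamond p \to s) \to \Diamond q) is true at w1.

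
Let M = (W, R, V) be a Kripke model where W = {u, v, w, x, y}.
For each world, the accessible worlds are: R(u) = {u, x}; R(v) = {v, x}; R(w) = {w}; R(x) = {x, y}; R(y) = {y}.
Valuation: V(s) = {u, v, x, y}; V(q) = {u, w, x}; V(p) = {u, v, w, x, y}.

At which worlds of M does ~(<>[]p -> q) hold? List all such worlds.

v, y

Recall that []ψ holds at a world iff ψ holds at every accessible world, and <>ψ holds iff ψ holds at some accessible world.
Let φ = ~(<>[]p -> q). Evaluate φ at each world:
  u (successors {u, x}): φ is false.
  v (successors {v, x}): φ is true.
  w (successors {w}): φ is false.
  x (successors {x, y}): φ is false.
  y (successors {y}): φ is true.
For instance, at w:
  At w: <>[]p -> q is true, so ~(<>[]p -> q) is false.
    At w: <>[]p is true, q is true, so <>[]p -> q is true.
      At w: <>[]p requires []p at some successor in {w}.
        []p holds at w, so <>[]p is true at w.
Satisfying worlds: {v, y}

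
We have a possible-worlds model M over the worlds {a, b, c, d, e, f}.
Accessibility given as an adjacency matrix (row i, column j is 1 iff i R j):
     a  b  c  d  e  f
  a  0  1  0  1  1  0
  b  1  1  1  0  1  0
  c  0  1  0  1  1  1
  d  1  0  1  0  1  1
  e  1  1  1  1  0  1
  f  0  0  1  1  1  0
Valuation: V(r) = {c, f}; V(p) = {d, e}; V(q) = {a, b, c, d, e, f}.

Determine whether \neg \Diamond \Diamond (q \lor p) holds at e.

No

Recall that \Diamond ψ holds at a world iff ψ holds at some accessible world.
At e: \Diamond \Diamond (q \lor p) is true, so \neg \Diamond \Diamond (q \lor p) is false.
  At e: \Diamond \Diamond (q \lor p) requires \Diamond (q \lor p) at some successor in {a, b, c, d, f}.
    \Diamond (q \lor p) holds at a, so \Diamond \Diamond (q \lor p) is true at e.
      At a: \Diamond (q \lor p) requires q \lor p at some successor in {b, d, e}.
        q \lor p holds at b, so \Diamond (q \lor p) is true at a.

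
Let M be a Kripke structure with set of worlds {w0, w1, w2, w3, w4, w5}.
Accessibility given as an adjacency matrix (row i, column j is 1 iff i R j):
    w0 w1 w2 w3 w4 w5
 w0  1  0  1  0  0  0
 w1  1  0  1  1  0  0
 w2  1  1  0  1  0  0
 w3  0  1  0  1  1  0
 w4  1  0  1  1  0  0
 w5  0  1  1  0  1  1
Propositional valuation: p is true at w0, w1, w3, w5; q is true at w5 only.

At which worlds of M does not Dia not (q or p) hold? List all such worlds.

Let φ = not Dia not (q or p). Evaluate φ at each world:
  w0 (successors {w0, w2}): φ is false.
  w1 (successors {w0, w2, w3}): φ is false.
  w2 (successors {w0, w1, w3}): φ is true.
  w3 (successors {w1, w3, w4}): φ is false.
  w4 (successors {w0, w2, w3}): φ is false.
  w5 (successors {w1, w2, w4, w5}): φ is false.
For instance, at w1:
  At w1: Dia not (q or p) is true, so not Dia not (q or p) is false.
    At w1: Dia not (q or p) requires not (q or p) at some successor in {w0, w2, w3}.
      not (q or p) holds at w2, so Dia not (q or p) is true at w1.
Satisfying worlds: {w2}

w2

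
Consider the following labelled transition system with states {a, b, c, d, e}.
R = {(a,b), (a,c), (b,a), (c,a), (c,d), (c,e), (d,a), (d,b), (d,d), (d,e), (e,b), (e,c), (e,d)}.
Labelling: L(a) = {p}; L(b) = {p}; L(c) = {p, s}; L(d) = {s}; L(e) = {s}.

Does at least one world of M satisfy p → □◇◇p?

Let φ = p → □◇◇p. Evaluate φ at each world:
  a (successors {b, c}): φ is true.
  b (successors {a}): φ is true.
  c (successors {a, d, e}): φ is true.
  d (successors {a, b, d, e}): φ is true.
  e (successors {b, c, d}): φ is true.
Detail at a (witness):
  At a: p is true, □◇◇p is true, so p → □◇◇p is true.
    At a: □◇◇p requires ◇◇p at every successor {b, c}.
      At b: ◇◇p is true.
      At c: ◇◇p is true.
    So □◇◇p is true at a.

Yes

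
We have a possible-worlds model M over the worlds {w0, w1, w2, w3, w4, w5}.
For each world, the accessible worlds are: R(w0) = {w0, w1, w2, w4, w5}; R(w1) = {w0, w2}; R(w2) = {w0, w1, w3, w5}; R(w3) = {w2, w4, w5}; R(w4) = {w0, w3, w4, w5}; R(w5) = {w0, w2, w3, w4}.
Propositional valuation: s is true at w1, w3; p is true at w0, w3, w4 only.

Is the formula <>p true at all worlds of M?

Yes

Let φ = <>p. Evaluate φ at each world:
  w0 (successors {w0, w1, w2, w4, w5}): φ is true.
  w1 (successors {w0, w2}): φ is true.
  w2 (successors {w0, w1, w3, w5}): φ is true.
  w3 (successors {w2, w4, w5}): φ is true.
  w4 (successors {w0, w3, w4, w5}): φ is true.
  w5 (successors {w0, w2, w3, w4}): φ is true.
For instance, at w5:
  At w5: <>p requires p at some successor in {w0, w2, w3, w4}.
    p holds at w0, so <>p is true at w5.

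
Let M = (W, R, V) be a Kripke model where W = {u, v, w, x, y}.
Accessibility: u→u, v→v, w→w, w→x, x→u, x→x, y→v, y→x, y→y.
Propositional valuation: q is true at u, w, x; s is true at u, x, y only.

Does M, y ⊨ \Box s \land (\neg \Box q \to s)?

Recall that \Box ψ holds at a world iff ψ holds at every accessible world, and \Diamond ψ holds iff ψ holds at some accessible world.
At y: \Box s is false, \neg \Box q \to s is true, so \Box s \land (\neg \Box q \to s) is false.
  At y: \Box s requires s at every successor {v, x, y}.
    s fails at v, so \Box s is false at y.
  At y: \neg \Box q is true, s is true, so \neg \Box q \to s is true.
    At y: \Box q is false, so \neg \Box q is true.
      At y: \Box q requires q at every successor {v, x, y}.
        q fails at v, so \Box q is false at y.

No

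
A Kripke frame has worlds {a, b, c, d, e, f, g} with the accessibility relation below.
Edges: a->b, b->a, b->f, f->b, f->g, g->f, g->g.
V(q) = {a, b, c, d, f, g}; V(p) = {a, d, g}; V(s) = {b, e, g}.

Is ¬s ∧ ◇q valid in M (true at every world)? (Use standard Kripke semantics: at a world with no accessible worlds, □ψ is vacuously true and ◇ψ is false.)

No

Let φ = ¬s ∧ ◇q. Evaluate φ at each world:
  a (successors {b}): φ is true.
  b (successors {a, f}): φ is false.
  c (successors ∅): φ is false.
  d (successors ∅): φ is false.
  e (successors ∅): φ is false.
  f (successors {b, g}): φ is true.
  g (successors {f, g}): φ is false.
Detail at b (counterexample):
  At b: ¬s is false, ◇q is true, so ¬s ∧ ◇q is false.
    At b: ◇q requires q at some successor in {a, f}.
      q holds at a, so ◇q is true at b.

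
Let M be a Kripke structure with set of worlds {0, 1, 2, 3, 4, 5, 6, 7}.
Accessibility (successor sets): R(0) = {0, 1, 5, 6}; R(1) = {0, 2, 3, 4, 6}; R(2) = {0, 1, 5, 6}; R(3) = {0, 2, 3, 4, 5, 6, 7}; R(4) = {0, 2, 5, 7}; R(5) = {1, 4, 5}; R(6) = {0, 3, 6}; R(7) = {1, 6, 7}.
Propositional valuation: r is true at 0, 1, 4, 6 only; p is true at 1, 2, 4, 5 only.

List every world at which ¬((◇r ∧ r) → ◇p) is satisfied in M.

Recall that ◇ψ holds at a world iff ψ holds at some accessible world.
Let φ = ¬((◇r ∧ r) → ◇p). Evaluate φ at each world:
  0 (successors {0, 1, 5, 6}): φ is false.
  1 (successors {0, 2, 3, 4, 6}): φ is false.
  2 (successors {0, 1, 5, 6}): φ is false.
  3 (successors {0, 2, 3, 4, 5, 6, 7}): φ is false.
  4 (successors {0, 2, 5, 7}): φ is false.
  5 (successors {1, 4, 5}): φ is false.
  6 (successors {0, 3, 6}): φ is true.
  7 (successors {1, 6, 7}): φ is false.
For instance, at 6:
  At 6: (◇r ∧ r) → ◇p is false, so ¬((◇r ∧ r) → ◇p) is true.
    At 6: ◇r ∧ r is true, ◇p is false, so (◇r ∧ r) → ◇p is false.
      At 6: ◇r is true, r is true, so ◇r ∧ r is true.
      At 6: ◇p requires p at some successor in {0, 3, 6}.
        At 0: p is false.
        At 3: p is false.
        At 6: p is false.
      So ◇p is false at 6.
Satisfying worlds: {6}

6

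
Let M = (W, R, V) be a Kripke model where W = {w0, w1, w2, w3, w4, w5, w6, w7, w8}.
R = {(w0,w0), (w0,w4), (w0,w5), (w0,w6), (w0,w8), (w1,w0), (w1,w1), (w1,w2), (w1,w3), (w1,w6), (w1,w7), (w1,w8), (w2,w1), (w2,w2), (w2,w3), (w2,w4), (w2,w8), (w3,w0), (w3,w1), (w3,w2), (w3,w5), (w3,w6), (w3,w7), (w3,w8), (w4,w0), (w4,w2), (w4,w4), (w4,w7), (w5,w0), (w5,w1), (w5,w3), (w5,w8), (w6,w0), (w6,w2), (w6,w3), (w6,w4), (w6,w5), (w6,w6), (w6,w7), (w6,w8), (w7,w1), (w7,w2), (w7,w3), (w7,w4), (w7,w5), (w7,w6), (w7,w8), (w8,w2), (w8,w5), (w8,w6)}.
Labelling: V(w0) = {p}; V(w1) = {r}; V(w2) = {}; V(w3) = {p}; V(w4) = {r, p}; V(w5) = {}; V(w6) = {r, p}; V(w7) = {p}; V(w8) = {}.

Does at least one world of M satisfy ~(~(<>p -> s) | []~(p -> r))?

No

Let φ = ~(~(<>p -> s) | []~(p -> r)). Evaluate φ at each world:
  w0 (successors {w0, w4, w5, w6, w8}): φ is false.
  w1 (successors {w0, w1, w2, w3, w6, w7, w8}): φ is false.
  w2 (successors {w1, w2, w3, w4, w8}): φ is false.
  w3 (successors {w0, w1, w2, w5, w6, w7, w8}): φ is false.
  w4 (successors {w0, w2, w4, w7}): φ is false.
  w5 (successors {w0, w1, w3, w8}): φ is false.
  w6 (successors {w0, w2, w3, w4, w5, w6, w7, w8}): φ is false.
  w7 (successors {w1, w2, w3, w4, w5, w6, w8}): φ is false.
  w8 (successors {w2, w5, w6}): φ is false.
For instance, at w0:
  At w0: ~(<>p -> s) | []~(p -> r) is true, so ~(~(<>p -> s) | []~(p -> r)) is false.
    At w0: ~(<>p -> s) is true, []~(p -> r) is false, so ~(<>p -> s) | []~(p -> r) is true.
      At w0: <>p -> s is false, so ~(<>p -> s) is true.
      At w0: []~(p -> r) requires ~(p -> r) at every successor {w0, w4, w5, w6, w8}.
        ~(p -> r) fails at w4, so []~(p -> r) is false at w0.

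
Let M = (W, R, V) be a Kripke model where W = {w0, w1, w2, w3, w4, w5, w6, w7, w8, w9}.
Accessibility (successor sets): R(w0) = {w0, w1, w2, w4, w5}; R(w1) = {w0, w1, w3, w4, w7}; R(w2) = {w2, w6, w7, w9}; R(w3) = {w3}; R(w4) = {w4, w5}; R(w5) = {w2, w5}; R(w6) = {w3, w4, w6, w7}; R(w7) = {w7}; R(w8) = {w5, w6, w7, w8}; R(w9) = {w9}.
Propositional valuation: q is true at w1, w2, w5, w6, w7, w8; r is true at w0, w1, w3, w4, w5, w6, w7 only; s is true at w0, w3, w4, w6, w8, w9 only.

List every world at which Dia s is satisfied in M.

w0, w1, w2, w3, w4, w6, w8, w9

Let φ = Dia s. Evaluate φ at each world:
  w0 (successors {w0, w1, w2, w4, w5}): φ is true.
  w1 (successors {w0, w1, w3, w4, w7}): φ is true.
  w2 (successors {w2, w6, w7, w9}): φ is true.
  w3 (successors {w3}): φ is true.
  w4 (successors {w4, w5}): φ is true.
  w5 (successors {w2, w5}): φ is false.
  w6 (successors {w3, w4, w6, w7}): φ is true.
  w7 (successors {w7}): φ is false.
  w8 (successors {w5, w6, w7, w8}): φ is true.
  w9 (successors {w9}): φ is true.
For instance, at w6:
  At w6: Dia s requires s at some successor in {w3, w4, w6, w7}.
    s holds at w3, so Dia s is true at w6.
Satisfying worlds: {w0, w1, w2, w3, w4, w6, w8, w9}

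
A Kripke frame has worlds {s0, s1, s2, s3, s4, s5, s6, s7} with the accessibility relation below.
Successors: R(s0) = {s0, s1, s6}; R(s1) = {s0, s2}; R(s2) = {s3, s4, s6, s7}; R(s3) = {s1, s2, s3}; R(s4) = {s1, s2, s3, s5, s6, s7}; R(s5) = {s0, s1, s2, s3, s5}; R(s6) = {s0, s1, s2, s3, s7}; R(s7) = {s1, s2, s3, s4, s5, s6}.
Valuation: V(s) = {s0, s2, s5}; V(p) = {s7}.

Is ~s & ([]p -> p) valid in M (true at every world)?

No

Recall that []ψ holds at a world iff ψ holds at every accessible world, and <>ψ holds iff ψ holds at some accessible world.
Let φ = ~s & ([]p -> p). Evaluate φ at each world:
  s0 (successors {s0, s1, s6}): φ is false.
  s1 (successors {s0, s2}): φ is true.
  s2 (successors {s3, s4, s6, s7}): φ is false.
  s3 (successors {s1, s2, s3}): φ is true.
  s4 (successors {s1, s2, s3, s5, s6, s7}): φ is true.
  s5 (successors {s0, s1, s2, s3, s5}): φ is false.
  s6 (successors {s0, s1, s2, s3, s7}): φ is true.
  s7 (successors {s1, s2, s3, s4, s5, s6}): φ is true.
Detail at s0 (counterexample):
  At s0: ~s is false, []p -> p is true, so ~s & ([]p -> p) is false.
    At s0: []p is false, p is false, so []p -> p is true.
      At s0: []p requires p at every successor {s0, s1, s6}.
        p fails at s0, so []p is false at s0.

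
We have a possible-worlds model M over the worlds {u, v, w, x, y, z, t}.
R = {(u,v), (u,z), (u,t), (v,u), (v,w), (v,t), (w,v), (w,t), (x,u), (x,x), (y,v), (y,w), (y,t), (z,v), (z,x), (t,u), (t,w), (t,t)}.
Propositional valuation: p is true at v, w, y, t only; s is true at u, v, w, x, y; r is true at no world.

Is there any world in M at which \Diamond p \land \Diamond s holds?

Yes

Let φ = \Diamond p \land \Diamond s. Evaluate φ at each world:
  u (successors {v, z, t}): φ is true.
  v (successors {u, w, t}): φ is true.
  w (successors {v, t}): φ is true.
  x (successors {u, x}): φ is false.
  y (successors {v, w, t}): φ is true.
  z (successors {v, x}): φ is true.
  t (successors {u, w, t}): φ is true.
Detail at u (witness):
  At u: \Diamond p is true, \Diamond s is true, so \Diamond p \land \Diamond s is true.
    At u: \Diamond p requires p at some successor in {v, z, t}.
      p holds at v, so \Diamond p is true at u.
    At u: \Diamond s requires s at some successor in {v, z, t}.
      s holds at v, so \Diamond s is true at u.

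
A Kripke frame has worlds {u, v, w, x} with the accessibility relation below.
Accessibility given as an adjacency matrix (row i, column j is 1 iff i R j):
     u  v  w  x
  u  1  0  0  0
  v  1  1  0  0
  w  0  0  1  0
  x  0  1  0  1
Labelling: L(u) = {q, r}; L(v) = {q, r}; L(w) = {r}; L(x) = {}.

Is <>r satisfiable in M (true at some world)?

Yes

Let φ = <>r. Evaluate φ at each world:
  u (successors {u}): φ is true.
  v (successors {u, v}): φ is true.
  w (successors {w}): φ is true.
  x (successors {v, x}): φ is true.
Detail at u (witness):
  At u: <>r requires r at some successor in {u}.
    r holds at u, so <>r is true at u.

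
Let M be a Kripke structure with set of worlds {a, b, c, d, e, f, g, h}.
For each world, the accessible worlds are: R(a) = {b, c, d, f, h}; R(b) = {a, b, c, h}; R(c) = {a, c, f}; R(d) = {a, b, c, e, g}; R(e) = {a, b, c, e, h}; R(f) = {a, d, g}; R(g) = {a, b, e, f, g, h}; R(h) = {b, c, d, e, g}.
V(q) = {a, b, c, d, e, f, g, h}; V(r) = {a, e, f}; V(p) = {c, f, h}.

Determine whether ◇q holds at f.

Yes

At f: ◇q requires q at some successor in {a, d, g}.
  q holds at a, so ◇q is true at f.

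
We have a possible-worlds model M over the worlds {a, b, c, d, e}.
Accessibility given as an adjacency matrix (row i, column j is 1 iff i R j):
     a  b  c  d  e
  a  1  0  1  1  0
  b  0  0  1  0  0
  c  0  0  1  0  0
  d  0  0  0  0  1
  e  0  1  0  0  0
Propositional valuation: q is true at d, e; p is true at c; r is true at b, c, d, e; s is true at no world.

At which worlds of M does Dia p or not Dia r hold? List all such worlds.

a, b, c

Recall that Dia ψ holds at a world iff ψ holds at some accessible world.
Let φ = Dia p or not Dia r. Evaluate φ at each world:
  a (successors {a, c, d}): φ is true.
  b (successors {c}): φ is true.
  c (successors {c}): φ is true.
  d (successors {e}): φ is false.
  e (successors {b}): φ is false.
For instance, at a:
  At a: Dia p is true, not Dia r is false, so Dia p or not Dia r is true.
    At a: Dia p requires p at some successor in {a, c, d}.
      p holds at c, so Dia p is true at a.
    At a: Dia r is true, so not Dia r is false.
      At a: Dia r requires r at some successor in {a, c, d}.
        r holds at c, so Dia r is true at a.
Satisfying worlds: {a, b, c}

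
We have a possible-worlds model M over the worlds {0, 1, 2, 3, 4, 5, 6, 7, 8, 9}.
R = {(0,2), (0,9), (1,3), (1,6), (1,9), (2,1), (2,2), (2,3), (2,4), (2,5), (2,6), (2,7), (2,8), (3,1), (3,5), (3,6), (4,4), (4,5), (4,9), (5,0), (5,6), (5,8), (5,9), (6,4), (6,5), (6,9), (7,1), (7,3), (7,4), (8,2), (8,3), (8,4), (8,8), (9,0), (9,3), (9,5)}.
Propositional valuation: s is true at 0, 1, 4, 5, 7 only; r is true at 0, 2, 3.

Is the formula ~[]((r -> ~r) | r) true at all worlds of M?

Let φ = ~[]((r -> ~r) | r). Evaluate φ at each world:
  0 (successors {2, 9}): φ is false.
  1 (successors {3, 6, 9}): φ is false.
  2 (successors {1, 2, 3, 4, 5, 6, 7, 8}): φ is false.
  3 (successors {1, 5, 6}): φ is false.
  4 (successors {4, 5, 9}): φ is false.
  5 (successors {0, 6, 8, 9}): φ is false.
  6 (successors {4, 5, 9}): φ is false.
  7 (successors {1, 3, 4}): φ is false.
  8 (successors {2, 3, 4, 8}): φ is false.
  9 (successors {0, 3, 5}): φ is false.
Detail at 0 (counterexample):
  At 0: []((r -> ~r) | r) is true, so ~[]((r -> ~r) | r) is false.
    At 0: []((r -> ~r) | r) requires (r -> ~r) | r at every successor {2, 9}.
      At 2: (r -> ~r) | r is true.
      At 9: (r -> ~r) | r is true.
    So []((r -> ~r) | r) is true at 0.

No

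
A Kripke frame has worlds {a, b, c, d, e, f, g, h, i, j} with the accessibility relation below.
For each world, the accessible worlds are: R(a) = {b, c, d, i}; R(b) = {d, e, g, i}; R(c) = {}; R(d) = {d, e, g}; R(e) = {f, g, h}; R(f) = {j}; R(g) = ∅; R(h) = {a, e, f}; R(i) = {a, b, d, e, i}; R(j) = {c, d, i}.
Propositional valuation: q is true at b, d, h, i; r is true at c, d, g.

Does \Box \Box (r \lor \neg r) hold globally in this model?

Yes

Let φ = \Box \Box (r \lor \neg r). Evaluate φ at each world:
  a (successors {b, c, d, i}): φ is true.
  b (successors {d, e, g, i}): φ is true.
  c (successors ∅): φ is true.
  d (successors {d, e, g}): φ is true.
  e (successors {f, g, h}): φ is true.
  f (successors {j}): φ is true.
  g (successors ∅): φ is true.
  h (successors {a, e, f}): φ is true.
  i (successors {a, b, d, e, i}): φ is true.
  j (successors {c, d, i}): φ is true.
For instance, at f:
  At f: \Box \Box (r \lor \neg r) requires \Box (r \lor \neg r) at every successor {j}.
      At j: \Box (r \lor \neg r) requires r \lor \neg r at every successor {c, d, i}.
        At c: r \lor \neg r is true.
        At d: r \lor \neg r is true.
        At i: r \lor \neg r is true.
      So \Box (r \lor \neg r) is true at j.
  So \Box \Box (r \lor \neg r) is true at f.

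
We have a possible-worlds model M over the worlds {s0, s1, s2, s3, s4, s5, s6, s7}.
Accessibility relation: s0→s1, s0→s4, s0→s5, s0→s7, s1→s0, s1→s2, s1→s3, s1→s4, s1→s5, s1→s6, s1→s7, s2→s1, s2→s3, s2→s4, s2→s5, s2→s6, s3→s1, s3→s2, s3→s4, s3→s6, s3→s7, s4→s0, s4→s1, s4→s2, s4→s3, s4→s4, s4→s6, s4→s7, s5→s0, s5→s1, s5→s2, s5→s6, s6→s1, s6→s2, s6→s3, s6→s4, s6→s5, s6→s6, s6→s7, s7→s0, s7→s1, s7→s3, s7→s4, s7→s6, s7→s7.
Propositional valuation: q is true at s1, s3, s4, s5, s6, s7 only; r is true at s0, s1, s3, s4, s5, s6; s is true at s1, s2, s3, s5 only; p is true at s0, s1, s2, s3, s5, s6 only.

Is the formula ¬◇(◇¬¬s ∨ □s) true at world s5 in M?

At s5: ◇(◇¬¬s ∨ □s) is true, so ¬◇(◇¬¬s ∨ □s) is false.
  At s5: ◇(◇¬¬s ∨ □s) requires ◇¬¬s ∨ □s at some successor in {s0, s1, s2, s6}.
    ◇¬¬s ∨ □s holds at s0, so ◇(◇¬¬s ∨ □s) is true at s5.
      At s0: ◇¬¬s is true, □s is false, so ◇¬¬s ∨ □s is true.

No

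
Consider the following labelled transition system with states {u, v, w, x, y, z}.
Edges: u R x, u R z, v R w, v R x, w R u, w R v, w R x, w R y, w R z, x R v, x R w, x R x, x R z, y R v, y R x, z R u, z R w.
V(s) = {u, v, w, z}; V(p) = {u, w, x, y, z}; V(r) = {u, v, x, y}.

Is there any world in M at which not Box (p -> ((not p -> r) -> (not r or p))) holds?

No

Let φ = not Box (p -> ((not p -> r) -> (not r or p))). Evaluate φ at each world:
  u (successors {x, z}): φ is false.
  v (successors {w, x}): φ is false.
  w (successors {u, v, x, y, z}): φ is false.
  x (successors {v, w, x, z}): φ is false.
  y (successors {v, x}): φ is false.
  z (successors {u, w}): φ is false.
For instance, at v:
  At v: Box (p -> ((not p -> r) -> (not r or p))) is true, so not Box (p -> ((not p -> r) -> (not r or p))) is false.
    At v: Box (p -> ((not p -> r) -> (not r or p))) requires p -> ((not p -> r) -> (not r or p)) at every successor {w, x}.
      At w: p -> ((not p -> r) -> (not r or p)) is true.
      At x: p -> ((not p -> r) -> (not r or p)) is true.
    So Box (p -> ((not p -> r) -> (not r or p))) is true at v.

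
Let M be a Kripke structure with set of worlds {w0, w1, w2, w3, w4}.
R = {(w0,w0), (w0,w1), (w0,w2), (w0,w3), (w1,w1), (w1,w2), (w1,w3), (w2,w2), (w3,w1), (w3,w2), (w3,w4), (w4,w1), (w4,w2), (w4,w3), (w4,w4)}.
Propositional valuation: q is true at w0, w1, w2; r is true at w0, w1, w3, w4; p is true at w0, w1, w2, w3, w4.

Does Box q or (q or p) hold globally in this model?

Let φ = Box q or (q or p). Evaluate φ at each world:
  w0 (successors {w0, w1, w2, w3}): φ is true.
  w1 (successors {w1, w2, w3}): φ is true.
  w2 (successors {w2}): φ is true.
  w3 (successors {w1, w2, w4}): φ is true.
  w4 (successors {w1, w2, w3, w4}): φ is true.
For instance, at w4:
  At w4: Box q is false, q or p is true, so Box q or (q or p) is true.
    At w4: Box q requires q at every successor {w1, w2, w3, w4}.
      q fails at w3, so Box q is false at w4.

Yes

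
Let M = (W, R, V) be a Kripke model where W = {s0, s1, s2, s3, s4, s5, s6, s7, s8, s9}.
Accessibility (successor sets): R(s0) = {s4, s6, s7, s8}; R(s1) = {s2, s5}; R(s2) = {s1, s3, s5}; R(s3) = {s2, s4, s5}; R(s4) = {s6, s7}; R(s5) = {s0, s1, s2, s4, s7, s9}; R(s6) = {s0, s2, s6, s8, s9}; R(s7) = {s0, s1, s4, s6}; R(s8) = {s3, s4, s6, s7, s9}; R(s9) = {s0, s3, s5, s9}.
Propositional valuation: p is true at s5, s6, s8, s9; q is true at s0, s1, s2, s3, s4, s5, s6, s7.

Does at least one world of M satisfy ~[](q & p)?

Let φ = ~[](q & p). Evaluate φ at each world:
  s0 (successors {s4, s6, s7, s8}): φ is true.
  s1 (successors {s2, s5}): φ is true.
  s2 (successors {s1, s3, s5}): φ is true.
  s3 (successors {s2, s4, s5}): φ is true.
  s4 (successors {s6, s7}): φ is true.
  s5 (successors {s0, s1, s2, s4, s7, s9}): φ is true.
  s6 (successors {s0, s2, s6, s8, s9}): φ is true.
  s7 (successors {s0, s1, s4, s6}): φ is true.
  s8 (successors {s3, s4, s6, s7, s9}): φ is true.
  s9 (successors {s0, s3, s5, s9}): φ is true.
Detail at s0 (witness):
  At s0: [](q & p) is false, so ~[](q & p) is true.
    At s0: [](q & p) requires q & p at every successor {s4, s6, s7, s8}.
      q & p fails at s4, so [](q & p) is false at s0.

Yes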